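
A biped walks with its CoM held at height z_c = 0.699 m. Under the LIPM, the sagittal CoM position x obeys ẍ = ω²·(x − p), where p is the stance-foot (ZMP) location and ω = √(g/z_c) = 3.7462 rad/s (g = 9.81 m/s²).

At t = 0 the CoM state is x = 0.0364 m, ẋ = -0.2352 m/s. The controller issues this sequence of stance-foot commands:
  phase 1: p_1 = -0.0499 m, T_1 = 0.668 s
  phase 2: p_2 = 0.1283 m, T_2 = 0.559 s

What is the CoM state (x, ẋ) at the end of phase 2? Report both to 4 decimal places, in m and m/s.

x = 0.5605, ẋ = 1.6957

phase 1: p=-0.0499, T=0.668, ωT=2.502462, cosh=6.147201, sinh=6.065318; start (x,ẋ)=(0.036400, -0.235200) → end (x,ẋ)=(0.099801, 0.515078)
phase 2: p=0.1283, T=0.559, ωT=2.094126, cosh=4.120759, sinh=3.997581; start (x,ẋ)=(0.099801, 0.515078) → end (x,ẋ)=(0.560503, 1.695715)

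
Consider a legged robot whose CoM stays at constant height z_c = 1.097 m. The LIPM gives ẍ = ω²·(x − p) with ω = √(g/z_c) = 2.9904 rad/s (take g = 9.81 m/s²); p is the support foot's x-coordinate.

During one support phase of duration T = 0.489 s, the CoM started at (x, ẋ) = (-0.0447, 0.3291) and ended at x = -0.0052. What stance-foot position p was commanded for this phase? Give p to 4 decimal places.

ωT = 2.9904·0.489 = 1.462306; cosh(ωT) = 2.273800, sinh(ωT) = 2.042099
x(T) = p + (x₀−p)·cosh(ωT) + (ẋ₀/ω)·sinh(ωT) ⇒ p·(1 − cosh) = x(T) − x₀·cosh − (ẋ₀/ω)·sinh
numerator   = -0.0052 − (-0.0447)·2.273800 − (0.3291/2.9904)·2.042099 = -0.128299
denominator = 1 − 2.273800 = -1.273800
p = -0.128299 / -1.273800 = 0.1007

p = 0.1007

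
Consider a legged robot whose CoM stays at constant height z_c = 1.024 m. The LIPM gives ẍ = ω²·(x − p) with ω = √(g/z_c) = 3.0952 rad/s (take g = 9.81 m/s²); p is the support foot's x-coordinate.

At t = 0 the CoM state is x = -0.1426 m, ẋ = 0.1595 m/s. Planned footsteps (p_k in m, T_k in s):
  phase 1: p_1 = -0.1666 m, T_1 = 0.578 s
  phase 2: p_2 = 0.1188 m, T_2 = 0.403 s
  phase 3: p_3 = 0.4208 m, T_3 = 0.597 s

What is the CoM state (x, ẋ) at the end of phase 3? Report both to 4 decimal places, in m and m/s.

phase 1: p=-0.1666, T=0.578, ωT=1.789026, cosh=3.075371, sinh=2.908248; start (x,ẋ)=(-0.142600, 0.159500) → end (x,ẋ)=(0.057075, 0.706560)
phase 2: p=0.1188, T=0.403, ωT=1.247366, cosh=1.884210, sinh=1.596950; start (x,ẋ)=(0.057075, 0.706560) → end (x,ẋ)=(0.367043, 1.026209)
phase 3: p=0.4208, T=0.597, ωT=1.847834, cosh=3.251820, sinh=3.094242; start (x,ẋ)=(0.367043, 1.026209) → end (x,ẋ)=(1.271882, 2.822197)

x = 1.2719, ẋ = 2.8222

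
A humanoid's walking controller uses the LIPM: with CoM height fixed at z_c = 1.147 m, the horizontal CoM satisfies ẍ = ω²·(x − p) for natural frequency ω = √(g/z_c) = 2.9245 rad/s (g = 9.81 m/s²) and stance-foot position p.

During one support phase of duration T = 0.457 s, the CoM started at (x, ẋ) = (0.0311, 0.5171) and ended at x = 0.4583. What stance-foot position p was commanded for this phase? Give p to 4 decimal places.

p = -0.0791

ωT = 2.9245·0.457 = 1.336497; cosh(ωT) = 2.034226, sinh(ωT) = 1.771461
x(T) = p + (x₀−p)·cosh(ωT) + (ẋ₀/ω)·sinh(ωT) ⇒ p·(1 − cosh) = x(T) − x₀·cosh − (ẋ₀/ω)·sinh
numerator   = 0.4583 − (0.0311)·2.034226 − (0.5171/2.9245)·1.771461 = 0.081812
denominator = 1 − 2.034226 = -1.034226
p = 0.081812 / -1.034226 = -0.0791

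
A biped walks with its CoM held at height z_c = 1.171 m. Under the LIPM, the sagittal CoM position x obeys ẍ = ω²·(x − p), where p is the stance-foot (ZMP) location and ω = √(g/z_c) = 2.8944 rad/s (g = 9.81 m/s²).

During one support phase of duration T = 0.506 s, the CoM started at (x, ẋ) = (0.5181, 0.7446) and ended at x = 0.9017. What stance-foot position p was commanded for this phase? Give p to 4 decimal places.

ωT = 2.8944·0.506 = 1.464566; cosh(ωT) = 2.278423, sinh(ωT) = 2.047245
x(T) = p + (x₀−p)·cosh(ωT) + (ẋ₀/ω)·sinh(ωT) ⇒ p·(1 − cosh) = x(T) − x₀·cosh − (ẋ₀/ω)·sinh
numerator   = 0.9017 − (0.5181)·2.278423 − (0.7446/2.8944)·2.047245 = -0.805415
denominator = 1 − 2.278423 = -1.278423
p = -0.805415 / -1.278423 = 0.6300

p = 0.6300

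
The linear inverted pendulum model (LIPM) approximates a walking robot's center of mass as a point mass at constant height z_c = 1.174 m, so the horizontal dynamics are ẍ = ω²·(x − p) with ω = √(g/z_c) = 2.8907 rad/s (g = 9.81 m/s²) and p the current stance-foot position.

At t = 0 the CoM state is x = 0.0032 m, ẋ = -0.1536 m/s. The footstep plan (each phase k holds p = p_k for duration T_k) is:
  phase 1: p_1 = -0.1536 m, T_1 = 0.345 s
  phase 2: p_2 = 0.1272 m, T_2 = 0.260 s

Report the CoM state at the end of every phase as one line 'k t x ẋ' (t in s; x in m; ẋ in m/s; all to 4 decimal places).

1 0.3450 0.0256 0.2943
2 0.6050 0.0795 0.1393

phase 1: p=-0.1536, T=0.345, ωT=0.997291, cosh=1.539903, sinh=1.171026; start (x,ẋ)=(0.003200, -0.153600) → end (x,ẋ)=(0.025633, 0.294252)
phase 2: p=0.1272, T=0.260, ωT=0.751582, cosh=1.295986, sinh=0.824366; start (x,ẋ)=(0.025633, 0.294252) → end (x,ẋ)=(0.079485, 0.139314)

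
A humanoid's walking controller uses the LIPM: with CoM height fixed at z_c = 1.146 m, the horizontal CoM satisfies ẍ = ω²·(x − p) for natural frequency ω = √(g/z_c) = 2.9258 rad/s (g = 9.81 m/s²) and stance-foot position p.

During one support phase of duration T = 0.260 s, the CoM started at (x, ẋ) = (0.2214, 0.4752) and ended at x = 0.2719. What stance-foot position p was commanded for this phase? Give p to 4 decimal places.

ωT = 2.9258·0.260 = 0.760708; cosh(ωT) = 1.303563, sinh(ωT) = 0.836228
x(T) = p + (x₀−p)·cosh(ωT) + (ẋ₀/ω)·sinh(ωT) ⇒ p·(1 − cosh) = x(T) − x₀·cosh − (ẋ₀/ω)·sinh
numerator   = 0.2719 − (0.2214)·1.303563 − (0.4752/2.9258)·0.836228 = -0.152527
denominator = 1 − 1.303563 = -0.303563
p = -0.152527 / -0.303563 = 0.5025

p = 0.5025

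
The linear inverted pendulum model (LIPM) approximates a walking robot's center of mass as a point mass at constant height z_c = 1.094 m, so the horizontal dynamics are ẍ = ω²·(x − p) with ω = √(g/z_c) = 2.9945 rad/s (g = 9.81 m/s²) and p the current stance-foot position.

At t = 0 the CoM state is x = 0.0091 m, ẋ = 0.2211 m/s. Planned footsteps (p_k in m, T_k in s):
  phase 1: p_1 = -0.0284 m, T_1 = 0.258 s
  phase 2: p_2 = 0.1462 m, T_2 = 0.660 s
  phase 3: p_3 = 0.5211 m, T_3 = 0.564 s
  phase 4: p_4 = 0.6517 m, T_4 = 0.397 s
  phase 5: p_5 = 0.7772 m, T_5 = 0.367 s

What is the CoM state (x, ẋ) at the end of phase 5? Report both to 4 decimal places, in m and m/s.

x = 2.7106, ẋ = 5.9770

phase 1: p=-0.0284, T=0.258, ωT=0.772581, cosh=1.313584, sinh=0.851764; start (x,ẋ)=(0.009100, 0.221100) → end (x,ẋ)=(0.083750, 0.386081)
phase 2: p=0.1462, T=0.660, ωT=1.976370, cosh=3.677535, sinh=3.538964; start (x,ẋ)=(0.083750, 0.386081) → end (x,ẋ)=(0.372816, 0.758015)
phase 3: p=0.5211, T=0.564, ωT=1.688898, cosh=2.799117, sinh=2.614394; start (x,ẋ)=(0.372816, 0.758015) → end (x,ẋ)=(0.767831, 0.960883)
phase 4: p=0.6517, T=0.397, ωT=1.188816, cosh=1.793887, sinh=1.489306; start (x,ẋ)=(0.767831, 0.960883) → end (x,ẋ)=(1.337919, 2.241631)
phase 5: p=0.7772, T=0.367, ωT=1.098982, cosh=1.667159, sinh=1.333949; start (x,ẋ)=(1.337919, 2.241631) → end (x,ẋ)=(2.710579, 5.976952)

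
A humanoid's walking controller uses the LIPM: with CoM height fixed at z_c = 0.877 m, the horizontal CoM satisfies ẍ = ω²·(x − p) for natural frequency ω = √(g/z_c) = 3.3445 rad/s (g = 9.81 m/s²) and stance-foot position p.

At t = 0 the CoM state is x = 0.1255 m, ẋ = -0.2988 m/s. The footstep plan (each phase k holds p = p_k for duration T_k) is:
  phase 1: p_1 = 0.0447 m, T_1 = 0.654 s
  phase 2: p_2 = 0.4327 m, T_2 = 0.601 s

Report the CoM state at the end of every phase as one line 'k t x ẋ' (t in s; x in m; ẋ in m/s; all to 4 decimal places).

phase 1: p=0.0447, T=0.654, ωT=2.187303, cosh=4.511683, sinh=4.399464; start (x,ẋ)=(0.125500, -0.298800) → end (x,ẋ)=(0.016193, -0.159199)
phase 2: p=0.4327, T=0.601, ωT=2.010044, cosh=3.798816, sinh=3.664833; start (x,ẋ)=(0.016193, -0.159199) → end (x,ẋ)=(-1.323981, -5.709912)

1 0.6540 0.0162 -0.1592
2 1.2550 -1.3240 -5.7099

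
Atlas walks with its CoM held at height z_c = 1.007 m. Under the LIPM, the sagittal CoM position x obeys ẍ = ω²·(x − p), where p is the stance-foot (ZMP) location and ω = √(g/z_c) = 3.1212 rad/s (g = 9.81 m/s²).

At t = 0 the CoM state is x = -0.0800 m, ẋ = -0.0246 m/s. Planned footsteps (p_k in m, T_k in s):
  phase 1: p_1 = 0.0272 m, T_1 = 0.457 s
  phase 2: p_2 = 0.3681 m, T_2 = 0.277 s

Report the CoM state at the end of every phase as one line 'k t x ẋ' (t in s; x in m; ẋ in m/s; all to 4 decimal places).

phase 1: p=0.0272, T=0.457, ωT=1.426388, cosh=2.201905, sinh=1.961730; start (x,ẋ)=(-0.080000, -0.024600) → end (x,ẋ)=(-0.224306, -0.710547)
phase 2: p=0.3681, T=0.277, ωT=0.864572, cosh=1.397611, sinh=0.976380; start (x,ẋ)=(-0.224306, -0.710547) → end (x,ẋ)=(-0.682128, -2.798411)

1 0.4570 -0.2243 -0.7105
2 0.7340 -0.6821 -2.7984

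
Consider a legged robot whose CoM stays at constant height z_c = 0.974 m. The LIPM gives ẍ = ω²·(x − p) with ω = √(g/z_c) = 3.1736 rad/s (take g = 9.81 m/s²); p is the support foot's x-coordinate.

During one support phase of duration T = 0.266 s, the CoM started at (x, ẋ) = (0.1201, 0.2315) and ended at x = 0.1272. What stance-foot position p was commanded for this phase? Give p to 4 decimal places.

p = 0.2843

ωT = 3.1736·0.266 = 0.844178; cosh(ωT) = 1.377987, sinh(ωT) = 0.948077
x(T) = p + (x₀−p)·cosh(ωT) + (ẋ₀/ω)·sinh(ωT) ⇒ p·(1 − cosh) = x(T) − x₀·cosh − (ẋ₀/ω)·sinh
numerator   = 0.1272 − (0.1201)·1.377987 − (0.2315/3.1736)·0.948077 = -0.107454
denominator = 1 − 1.377987 = -0.377987
p = -0.107454 / -0.377987 = 0.2843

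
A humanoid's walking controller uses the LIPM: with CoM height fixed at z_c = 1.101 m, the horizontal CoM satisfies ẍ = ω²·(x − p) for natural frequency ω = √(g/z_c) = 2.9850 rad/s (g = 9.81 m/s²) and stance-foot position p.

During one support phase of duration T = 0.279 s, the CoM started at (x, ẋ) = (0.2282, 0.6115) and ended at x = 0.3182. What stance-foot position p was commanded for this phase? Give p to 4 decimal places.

ωT = 2.9850·0.279 = 0.832815; cosh(ωT) = 1.367304, sinh(ωT) = 0.932480
x(T) = p + (x₀−p)·cosh(ωT) + (ẋ₀/ω)·sinh(ωT) ⇒ p·(1 − cosh) = x(T) − x₀·cosh − (ẋ₀/ω)·sinh
numerator   = 0.3182 − (0.2282)·1.367304 − (0.6115/2.9850)·0.932480 = -0.184844
denominator = 1 − 1.367304 = -0.367304
p = -0.184844 / -0.367304 = 0.5032

p = 0.5032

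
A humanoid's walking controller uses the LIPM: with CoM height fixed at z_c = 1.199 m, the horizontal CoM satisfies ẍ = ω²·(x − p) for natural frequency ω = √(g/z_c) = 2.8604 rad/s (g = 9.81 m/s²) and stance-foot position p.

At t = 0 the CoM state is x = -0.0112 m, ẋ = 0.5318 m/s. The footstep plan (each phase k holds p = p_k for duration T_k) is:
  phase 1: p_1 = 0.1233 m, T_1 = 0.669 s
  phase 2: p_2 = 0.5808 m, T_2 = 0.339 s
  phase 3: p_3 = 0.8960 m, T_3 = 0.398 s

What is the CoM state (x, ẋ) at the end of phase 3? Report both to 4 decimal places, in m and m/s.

phase 1: p=0.1233, T=0.669, ωT=1.913608, cosh=3.462521, sinh=3.314974; start (x,ẋ)=(-0.011200, 0.531800) → end (x,ẋ)=(0.273904, 0.566019)
phase 2: p=0.5808, T=0.339, ωT=0.969676, cosh=1.508147, sinh=1.128941; start (x,ẋ)=(0.273904, 0.566019) → end (x,ẋ)=(0.341352, -0.137394)
phase 3: p=0.8960, T=0.398, ωT=1.138439, cosh=1.721105, sinh=1.400787; start (x,ẋ)=(0.341352, -0.137394) → end (x,ẋ)=(-0.125891, -2.458837)

x = -0.1259, ẋ = -2.4588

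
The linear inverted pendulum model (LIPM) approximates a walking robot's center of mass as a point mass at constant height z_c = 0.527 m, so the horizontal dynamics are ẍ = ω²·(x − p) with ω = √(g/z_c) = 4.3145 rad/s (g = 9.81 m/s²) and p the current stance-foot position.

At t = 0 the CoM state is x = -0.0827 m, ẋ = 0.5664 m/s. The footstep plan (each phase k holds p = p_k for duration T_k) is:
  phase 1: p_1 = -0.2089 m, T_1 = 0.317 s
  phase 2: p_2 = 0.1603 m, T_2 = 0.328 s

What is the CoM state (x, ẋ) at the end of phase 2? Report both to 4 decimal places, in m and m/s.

phase 1: p=-0.2089, T=0.317, ωT=1.367696, cosh=2.090495, sinh=1.835802; start (x,ẋ)=(-0.082700, 0.566400) → end (x,ẋ)=(0.295921, 2.183631)
phase 2: p=0.1603, T=0.328, ωT=1.415156, cosh=2.180008, sinh=1.937120; start (x,ẋ)=(0.295921, 2.183631) → end (x,ẋ)=(1.436360, 5.893817)

x = 1.4364, ẋ = 5.8938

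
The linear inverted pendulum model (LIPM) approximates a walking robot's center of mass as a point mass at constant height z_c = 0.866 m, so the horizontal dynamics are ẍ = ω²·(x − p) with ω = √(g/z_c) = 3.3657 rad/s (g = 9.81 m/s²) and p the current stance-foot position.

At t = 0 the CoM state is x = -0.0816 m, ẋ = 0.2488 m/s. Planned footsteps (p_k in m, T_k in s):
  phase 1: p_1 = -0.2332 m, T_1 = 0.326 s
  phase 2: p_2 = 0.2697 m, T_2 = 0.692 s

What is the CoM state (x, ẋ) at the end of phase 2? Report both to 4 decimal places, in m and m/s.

x = 1.1333, ẋ = 3.0629

phase 1: p=-0.2332, T=0.326, ωT=1.097218, cosh=1.664810, sinh=1.331011; start (x,ẋ)=(-0.081600, 0.248800) → end (x,ẋ)=(0.117576, 1.093340)
phase 2: p=0.2697, T=0.692, ωT=2.329064, cosh=5.182858, sinh=5.085472; start (x,ẋ)=(0.117576, 1.093340) → end (x,ẋ)=(1.133269, 3.062852)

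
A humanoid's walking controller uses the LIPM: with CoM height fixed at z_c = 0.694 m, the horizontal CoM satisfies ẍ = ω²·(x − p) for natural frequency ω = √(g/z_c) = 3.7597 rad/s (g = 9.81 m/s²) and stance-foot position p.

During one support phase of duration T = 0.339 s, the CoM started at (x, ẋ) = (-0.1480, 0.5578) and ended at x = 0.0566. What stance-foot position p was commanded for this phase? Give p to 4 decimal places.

p = -0.1049

ωT = 3.7597·0.339 = 1.274538; cosh(ωT) = 1.928305, sinh(ωT) = 1.648745
x(T) = p + (x₀−p)·cosh(ωT) + (ẋ₀/ω)·sinh(ωT) ⇒ p·(1 − cosh) = x(T) − x₀·cosh − (ẋ₀/ω)·sinh
numerator   = 0.0566 − (-0.1480)·1.928305 − (0.5578/3.7597)·1.648745 = 0.097377
denominator = 1 − 1.928305 = -0.928305
p = 0.097377 / -0.928305 = -0.1049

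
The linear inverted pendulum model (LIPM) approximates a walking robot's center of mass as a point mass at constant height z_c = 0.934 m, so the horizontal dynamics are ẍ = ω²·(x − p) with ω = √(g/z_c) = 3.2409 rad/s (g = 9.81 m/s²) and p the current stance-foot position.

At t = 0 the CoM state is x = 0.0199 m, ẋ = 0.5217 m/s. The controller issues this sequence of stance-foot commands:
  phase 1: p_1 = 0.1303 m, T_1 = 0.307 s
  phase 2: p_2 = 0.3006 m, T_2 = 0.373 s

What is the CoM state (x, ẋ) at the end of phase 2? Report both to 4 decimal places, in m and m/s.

phase 1: p=0.1303, T=0.307, ωT=0.994956, cosh=1.537173, sinh=1.167433; start (x,ẋ)=(0.019900, 0.521700) → end (x,ẋ)=(0.148522, 0.384241)
phase 2: p=0.3006, T=0.373, ωT=1.208856, cosh=1.824094, sinh=1.525555; start (x,ẋ)=(0.148522, 0.384241) → end (x,ẋ)=(0.204066, -0.051007)

x = 0.2041, ẋ = -0.0510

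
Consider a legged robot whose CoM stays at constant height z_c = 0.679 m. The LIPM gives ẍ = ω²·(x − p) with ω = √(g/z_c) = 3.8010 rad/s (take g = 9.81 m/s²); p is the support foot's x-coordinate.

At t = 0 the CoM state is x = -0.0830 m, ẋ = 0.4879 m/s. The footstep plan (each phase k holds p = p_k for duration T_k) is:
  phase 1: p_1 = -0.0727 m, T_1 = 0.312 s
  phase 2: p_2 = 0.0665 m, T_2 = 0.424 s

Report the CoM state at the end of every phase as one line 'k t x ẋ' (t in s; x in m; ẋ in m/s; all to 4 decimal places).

1 0.3120 0.0994 0.8150
2 0.7360 0.6680 2.4239

phase 1: p=-0.0727, T=0.312, ωT=1.185912, cosh=1.789569, sinh=1.484102; start (x,ẋ)=(-0.083000, 0.487900) → end (x,ẋ)=(0.099368, 0.815028)
phase 2: p=0.0665, T=0.424, ωT=1.611624, cosh=2.605253, sinh=2.405690; start (x,ẋ)=(0.099368, 0.815028) → end (x,ẋ)=(0.667969, 2.423901)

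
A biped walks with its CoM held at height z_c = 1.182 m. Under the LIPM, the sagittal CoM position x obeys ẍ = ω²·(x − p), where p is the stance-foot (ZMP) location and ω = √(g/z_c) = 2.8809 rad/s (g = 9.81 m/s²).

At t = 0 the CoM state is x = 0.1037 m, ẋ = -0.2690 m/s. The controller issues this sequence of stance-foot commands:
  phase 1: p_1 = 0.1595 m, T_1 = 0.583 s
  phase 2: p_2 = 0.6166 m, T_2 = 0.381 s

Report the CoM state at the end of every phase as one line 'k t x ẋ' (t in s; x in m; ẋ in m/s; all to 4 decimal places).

1 0.5830 -0.2370 -1.1625
2 0.9640 -1.3424 -5.2109

phase 1: p=0.1595, T=0.583, ωT=1.679565, cosh=2.774838, sinh=2.588383; start (x,ẋ)=(0.103700, -0.269000) → end (x,ẋ)=(-0.237023, -1.162525)
phase 2: p=0.6166, T=0.381, ωT=1.097623, cosh=1.665348, sinh=1.331685; start (x,ẋ)=(-0.237023, -1.162525) → end (x,ẋ)=(-1.342352, -5.210890)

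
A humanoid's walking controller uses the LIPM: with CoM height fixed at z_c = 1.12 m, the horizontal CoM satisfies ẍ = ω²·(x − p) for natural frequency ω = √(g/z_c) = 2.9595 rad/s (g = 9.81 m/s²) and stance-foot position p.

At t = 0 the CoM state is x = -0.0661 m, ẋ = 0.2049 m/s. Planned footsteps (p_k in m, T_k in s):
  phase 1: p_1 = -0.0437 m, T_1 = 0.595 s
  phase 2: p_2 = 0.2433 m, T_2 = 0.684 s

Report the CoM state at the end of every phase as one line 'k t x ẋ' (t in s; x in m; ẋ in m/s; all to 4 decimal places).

phase 1: p=-0.0437, T=0.595, ωT=1.760902, cosh=2.994788, sinh=2.822898; start (x,ẋ)=(-0.066100, 0.204900) → end (x,ẋ)=(0.084659, 0.426494)
phase 2: p=0.2433, T=0.684, ωT=2.024298, cosh=3.851440, sinh=3.719354; start (x,ẋ)=(0.084659, 0.426494) → end (x,ẋ)=(0.168301, -0.103611)

1 0.5950 0.0847 0.4265
2 1.2790 0.1683 -0.1036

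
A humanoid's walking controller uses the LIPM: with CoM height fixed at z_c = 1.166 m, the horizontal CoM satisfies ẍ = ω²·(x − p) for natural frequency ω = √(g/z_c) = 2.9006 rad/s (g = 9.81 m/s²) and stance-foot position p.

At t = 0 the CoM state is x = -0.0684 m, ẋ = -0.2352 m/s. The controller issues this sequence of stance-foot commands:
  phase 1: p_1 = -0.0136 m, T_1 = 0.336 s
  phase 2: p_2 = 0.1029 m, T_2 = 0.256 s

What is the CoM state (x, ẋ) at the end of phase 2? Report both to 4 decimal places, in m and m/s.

phase 1: p=-0.0136, T=0.336, ωT=0.974602, cosh=1.513727, sinh=1.136384; start (x,ẋ)=(-0.068400, -0.235200) → end (x,ẋ)=(-0.188698, -0.536660)
phase 2: p=0.1029, T=0.256, ωT=0.742554, cosh=1.288596, sinh=0.812699; start (x,ẋ)=(-0.188698, -0.536660) → end (x,ẋ)=(-0.423215, -1.378926)

x = -0.4232, ẋ = -1.3789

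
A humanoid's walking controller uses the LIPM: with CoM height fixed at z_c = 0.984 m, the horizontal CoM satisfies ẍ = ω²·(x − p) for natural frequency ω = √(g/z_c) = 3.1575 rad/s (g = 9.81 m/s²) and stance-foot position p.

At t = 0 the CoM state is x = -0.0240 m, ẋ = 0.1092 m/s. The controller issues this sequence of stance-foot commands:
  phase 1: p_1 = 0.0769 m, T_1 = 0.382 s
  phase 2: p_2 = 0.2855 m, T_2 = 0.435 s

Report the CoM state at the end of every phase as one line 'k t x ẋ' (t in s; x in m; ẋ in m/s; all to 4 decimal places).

1 0.3820 -0.0541 -0.2857
2 0.8170 -0.5954 -2.5822

phase 1: p=0.0769, T=0.382, ωT=1.206165, cosh=1.819996, sinh=1.520653; start (x,ẋ)=(-0.024000, 0.109200) → end (x,ẋ)=(-0.054147, -0.285724)
phase 2: p=0.2855, T=0.435, ωT=1.373513, cosh=2.101207, sinh=1.847991; start (x,ẋ)=(-0.054147, -0.285724) → end (x,ẋ)=(-0.595394, -2.582215)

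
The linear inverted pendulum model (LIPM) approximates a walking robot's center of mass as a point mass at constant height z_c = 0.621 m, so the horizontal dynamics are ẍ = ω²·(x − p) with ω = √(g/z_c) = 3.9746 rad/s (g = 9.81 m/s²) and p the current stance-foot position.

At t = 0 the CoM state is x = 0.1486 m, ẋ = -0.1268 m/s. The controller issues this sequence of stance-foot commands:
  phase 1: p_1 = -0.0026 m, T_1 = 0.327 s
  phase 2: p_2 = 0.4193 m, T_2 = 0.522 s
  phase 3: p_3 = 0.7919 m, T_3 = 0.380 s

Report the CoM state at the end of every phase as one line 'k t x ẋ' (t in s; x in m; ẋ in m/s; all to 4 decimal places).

1 0.3270 0.2412 0.7705
2 0.8490 0.4585 0.3413
3 1.2290 0.1851 -2.0438

phase 1: p=-0.0026, T=0.327, ωT=1.299694, cosh=1.970395, sinh=1.697780; start (x,ẋ)=(0.148600, -0.126800) → end (x,ẋ)=(0.241160, 0.770451)
phase 2: p=0.4193, T=0.522, ωT=2.074741, cosh=4.044037, sinh=3.918448; start (x,ẋ)=(0.241160, 0.770451) → end (x,ẋ)=(0.458462, 0.341335)
phase 3: p=0.7919, T=0.380, ωT=1.510348, cosh=2.374570, sinh=2.153737; start (x,ẋ)=(0.458462, 0.341335) → end (x,ẋ)=(0.185089, -2.043786)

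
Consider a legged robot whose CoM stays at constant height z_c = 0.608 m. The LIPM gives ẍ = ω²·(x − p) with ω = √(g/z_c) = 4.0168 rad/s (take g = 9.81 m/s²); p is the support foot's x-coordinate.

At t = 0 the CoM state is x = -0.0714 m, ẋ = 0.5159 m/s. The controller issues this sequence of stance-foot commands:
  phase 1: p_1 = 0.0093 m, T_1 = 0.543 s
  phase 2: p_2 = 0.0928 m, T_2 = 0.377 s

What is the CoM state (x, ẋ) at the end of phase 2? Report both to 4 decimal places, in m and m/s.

phase 1: p=0.0093, T=0.543, ωT=2.181122, cosh=4.484578, sinh=4.371663; start (x,ẋ)=(-0.071400, 0.515900) → end (x,ẋ)=(0.208872, 0.896494)
phase 2: p=0.0928, T=0.377, ωT=1.514334, cosh=2.383173, sinh=2.163218; start (x,ẋ)=(0.208872, 0.896494) → end (x,ẋ)=(0.852219, 3.145071)

x = 0.8522, ẋ = 3.1451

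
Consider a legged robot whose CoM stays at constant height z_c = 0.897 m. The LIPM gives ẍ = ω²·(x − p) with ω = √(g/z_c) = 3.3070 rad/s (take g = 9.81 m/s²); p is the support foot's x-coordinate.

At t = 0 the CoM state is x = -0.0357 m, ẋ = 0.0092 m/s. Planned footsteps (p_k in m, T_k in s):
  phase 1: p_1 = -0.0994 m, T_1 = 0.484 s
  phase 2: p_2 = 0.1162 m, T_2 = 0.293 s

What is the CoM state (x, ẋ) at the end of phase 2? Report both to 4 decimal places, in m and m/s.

x = 0.2277, ẋ = 0.6238

phase 1: p=-0.0994, T=0.484, ωT=1.600588, cosh=2.578862, sinh=2.377084; start (x,ẋ)=(-0.035700, 0.009200) → end (x,ẋ)=(0.071486, 0.524472)
phase 2: p=0.1162, T=0.293, ωT=0.968951, cosh=1.507330, sinh=1.127849; start (x,ẋ)=(0.071486, 0.524472) → end (x,ẋ)=(0.227673, 0.623780)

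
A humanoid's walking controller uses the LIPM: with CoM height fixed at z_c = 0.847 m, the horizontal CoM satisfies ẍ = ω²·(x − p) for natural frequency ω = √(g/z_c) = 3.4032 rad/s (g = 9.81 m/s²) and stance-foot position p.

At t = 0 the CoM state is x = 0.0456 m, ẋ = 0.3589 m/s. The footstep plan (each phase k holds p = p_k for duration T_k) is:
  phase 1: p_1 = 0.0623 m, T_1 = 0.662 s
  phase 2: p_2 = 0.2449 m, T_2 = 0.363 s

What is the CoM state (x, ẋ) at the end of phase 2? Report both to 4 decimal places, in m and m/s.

x = 1.3550, ẋ = 3.9712

phase 1: p=0.0623, T=0.662, ωT=2.252918, cosh=4.810279, sinh=4.705187; start (x,ẋ)=(0.045600, 0.358900) → end (x,ẋ)=(0.478175, 1.458997)
phase 2: p=0.2449, T=0.363, ωT=1.235362, cosh=1.865176, sinh=1.574446; start (x,ẋ)=(0.478175, 1.458997) → end (x,ẋ)=(1.354985, 3.971211)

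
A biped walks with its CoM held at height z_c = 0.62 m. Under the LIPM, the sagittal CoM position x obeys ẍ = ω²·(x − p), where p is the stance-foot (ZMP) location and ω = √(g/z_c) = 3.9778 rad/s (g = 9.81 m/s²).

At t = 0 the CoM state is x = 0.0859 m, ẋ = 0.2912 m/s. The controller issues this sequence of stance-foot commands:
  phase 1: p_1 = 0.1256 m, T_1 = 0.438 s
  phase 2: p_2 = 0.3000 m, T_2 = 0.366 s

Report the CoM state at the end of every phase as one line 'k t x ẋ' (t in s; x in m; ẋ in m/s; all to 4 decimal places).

phase 1: p=0.1256, T=0.438, ωT=1.742276, cosh=2.942724, sinh=2.767603; start (x,ẋ)=(0.085900, 0.291200) → end (x,ẋ)=(0.211380, 0.419865)
phase 2: p=0.3000, T=0.366, ωT=1.455875, cosh=2.260715, sinh=2.027518; start (x,ẋ)=(0.211380, 0.419865) → end (x,ẋ)=(0.313664, 0.234468)

1 0.4380 0.2114 0.4199
2 0.8040 0.3137 0.2345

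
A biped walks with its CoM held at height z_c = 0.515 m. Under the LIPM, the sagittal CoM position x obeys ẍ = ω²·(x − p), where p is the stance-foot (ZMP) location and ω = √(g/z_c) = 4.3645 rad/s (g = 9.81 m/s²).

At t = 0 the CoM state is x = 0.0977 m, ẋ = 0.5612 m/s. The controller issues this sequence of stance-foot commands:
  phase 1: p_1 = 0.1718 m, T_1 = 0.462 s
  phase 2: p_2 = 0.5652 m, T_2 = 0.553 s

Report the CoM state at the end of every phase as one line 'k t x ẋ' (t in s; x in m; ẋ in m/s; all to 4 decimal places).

phase 1: p=0.1718, T=0.462, ωT=2.016399, cosh=3.822181, sinh=3.689047; start (x,ẋ)=(0.097700, 0.561200) → end (x,ẋ)=(0.362925, 0.951935)
phase 2: p=0.5652, T=0.553, ωT=2.413568, cosh=5.631630, sinh=5.542134; start (x,ẋ)=(0.362925, 0.951935) → end (x,ẋ)=(0.634848, 0.468182)

1 0.4620 0.3629 0.9519
2 1.0150 0.6348 0.4682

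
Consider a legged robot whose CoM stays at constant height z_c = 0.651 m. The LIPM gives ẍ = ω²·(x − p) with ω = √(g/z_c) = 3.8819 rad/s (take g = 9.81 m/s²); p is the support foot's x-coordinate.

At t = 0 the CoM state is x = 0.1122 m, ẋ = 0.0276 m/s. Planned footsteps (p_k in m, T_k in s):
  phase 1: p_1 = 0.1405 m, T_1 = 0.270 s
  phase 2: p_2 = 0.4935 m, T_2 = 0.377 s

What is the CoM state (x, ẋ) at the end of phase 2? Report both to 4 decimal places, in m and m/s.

x = -0.4420, ẋ = -3.3033

phase 1: p=0.1405, T=0.270, ωT=1.048113, cosh=1.601431, sinh=1.250833; start (x,ẋ)=(0.112200, 0.027600) → end (x,ẋ)=(0.104073, -0.093214)
phase 2: p=0.4935, T=0.377, ωT=1.463476, cosh=2.276192, sinh=2.044762; start (x,ẋ)=(0.104073, -0.093214) → end (x,ẋ)=(-0.442011, -3.303276)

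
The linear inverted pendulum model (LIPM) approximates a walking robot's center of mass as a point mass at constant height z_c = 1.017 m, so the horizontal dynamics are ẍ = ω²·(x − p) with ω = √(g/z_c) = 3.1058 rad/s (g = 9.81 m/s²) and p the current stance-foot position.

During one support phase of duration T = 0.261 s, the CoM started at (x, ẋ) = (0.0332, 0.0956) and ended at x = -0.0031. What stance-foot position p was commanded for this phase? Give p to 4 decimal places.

p = 0.2179

ωT = 3.1058·0.261 = 0.810614; cosh(ωT) = 1.346937, sinh(ωT) = 0.902352
x(T) = p + (x₀−p)·cosh(ωT) + (ẋ₀/ω)·sinh(ωT) ⇒ p·(1 − cosh) = x(T) − x₀·cosh − (ẋ₀/ω)·sinh
numerator   = -0.0031 − (0.0332)·1.346937 − (0.0956/3.1058)·0.902352 = -0.075594
denominator = 1 − 1.346937 = -0.346937
p = -0.075594 / -0.346937 = 0.2179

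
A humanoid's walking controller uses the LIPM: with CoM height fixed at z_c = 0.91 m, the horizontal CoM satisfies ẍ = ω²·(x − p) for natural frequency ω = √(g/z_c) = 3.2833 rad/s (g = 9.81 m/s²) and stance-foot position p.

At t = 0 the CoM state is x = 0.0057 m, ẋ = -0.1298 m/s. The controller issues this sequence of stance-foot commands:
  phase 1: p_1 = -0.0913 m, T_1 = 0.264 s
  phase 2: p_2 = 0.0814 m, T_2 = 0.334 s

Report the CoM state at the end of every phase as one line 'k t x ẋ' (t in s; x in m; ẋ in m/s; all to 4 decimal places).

phase 1: p=-0.0913, T=0.264, ωT=0.866791, cosh=1.399781, sinh=0.979483; start (x,ẋ)=(0.005700, -0.129800) → end (x,ẋ)=(0.005756, 0.130254)
phase 2: p=0.0814, T=0.334, ωT=1.096622, cosh=1.664017, sinh=1.330019; start (x,ẋ)=(0.005756, 0.130254) → end (x,ẋ)=(0.008292, -0.113579)

1 0.2640 0.0058 0.1303
2 0.5980 0.0083 -0.1136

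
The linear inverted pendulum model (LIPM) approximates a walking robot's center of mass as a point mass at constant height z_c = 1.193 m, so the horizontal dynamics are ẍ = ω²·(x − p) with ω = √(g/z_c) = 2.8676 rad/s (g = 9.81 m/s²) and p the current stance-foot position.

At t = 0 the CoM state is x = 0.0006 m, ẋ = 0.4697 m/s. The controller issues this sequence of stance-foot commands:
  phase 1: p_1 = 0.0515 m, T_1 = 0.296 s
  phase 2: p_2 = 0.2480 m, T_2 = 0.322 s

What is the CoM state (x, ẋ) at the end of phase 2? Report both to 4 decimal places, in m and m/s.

phase 1: p=0.0515, T=0.296, ωT=0.848810, cosh=1.382394, sinh=0.954470; start (x,ẋ)=(0.000600, 0.469700) → end (x,ẋ)=(0.137474, 0.509995)
phase 2: p=0.2480, T=0.322, ωT=0.923367, cosh=1.457467, sinh=1.060287; start (x,ẋ)=(0.137474, 0.509995) → end (x,ẋ)=(0.275481, 0.407249)

x = 0.2755, ẋ = 0.4072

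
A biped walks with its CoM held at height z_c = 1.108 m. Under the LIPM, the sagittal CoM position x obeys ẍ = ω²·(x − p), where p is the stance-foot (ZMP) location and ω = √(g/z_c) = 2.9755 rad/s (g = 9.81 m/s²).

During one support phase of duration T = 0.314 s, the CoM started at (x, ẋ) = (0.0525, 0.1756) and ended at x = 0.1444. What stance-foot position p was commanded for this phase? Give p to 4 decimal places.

ωT = 2.9755·0.314 = 0.934307; cosh(ωT) = 1.469153, sinh(ωT) = 1.076295
x(T) = p + (x₀−p)·cosh(ωT) + (ẋ₀/ω)·sinh(ωT) ⇒ p·(1 − cosh) = x(T) − x₀·cosh − (ẋ₀/ω)·sinh
numerator   = 0.1444 − (0.0525)·1.469153 − (0.1756/2.9755)·1.076295 = 0.003752
denominator = 1 − 1.469153 = -0.469153
p = 0.003752 / -0.469153 = -0.0080

p = -0.0080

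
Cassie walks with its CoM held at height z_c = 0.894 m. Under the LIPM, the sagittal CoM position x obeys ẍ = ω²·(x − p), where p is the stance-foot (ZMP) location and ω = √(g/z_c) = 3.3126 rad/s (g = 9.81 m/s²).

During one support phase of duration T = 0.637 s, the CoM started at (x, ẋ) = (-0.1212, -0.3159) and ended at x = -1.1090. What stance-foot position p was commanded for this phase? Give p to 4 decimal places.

ωT = 3.3126·0.637 = 2.110126; cosh(ωT) = 4.185252, sinh(ωT) = 4.064030
x(T) = p + (x₀−p)·cosh(ωT) + (ẋ₀/ω)·sinh(ωT) ⇒ p·(1 − cosh) = x(T) − x₀·cosh − (ẋ₀/ω)·sinh
numerator   = -1.1090 − (-0.1212)·4.185252 − (-0.3159/3.3126)·4.064030 = -0.214189
denominator = 1 − 4.185252 = -3.185252
p = -0.214189 / -3.185252 = 0.0672

p = 0.0672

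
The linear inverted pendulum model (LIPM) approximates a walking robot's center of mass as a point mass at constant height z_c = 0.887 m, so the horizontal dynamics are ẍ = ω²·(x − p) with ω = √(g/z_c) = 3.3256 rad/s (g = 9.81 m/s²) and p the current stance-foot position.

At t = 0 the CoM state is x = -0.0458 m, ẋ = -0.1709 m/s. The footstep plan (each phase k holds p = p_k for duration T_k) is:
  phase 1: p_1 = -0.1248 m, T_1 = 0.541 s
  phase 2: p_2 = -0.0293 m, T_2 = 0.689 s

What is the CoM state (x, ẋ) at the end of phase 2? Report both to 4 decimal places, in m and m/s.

phase 1: p=-0.1248, T=0.541, ωT=1.799150, cosh=3.104972, sinh=2.939533; start (x,ẋ)=(-0.045800, -0.170900) → end (x,ẋ)=(-0.030567, 0.241641)
phase 2: p=-0.0293, T=0.689, ωT=2.291338, cosh=4.994647, sinh=4.893516; start (x,ẋ)=(-0.030567, 0.241641) → end (x,ẋ)=(0.319937, 1.186286)

x = 0.3199, ẋ = 1.1863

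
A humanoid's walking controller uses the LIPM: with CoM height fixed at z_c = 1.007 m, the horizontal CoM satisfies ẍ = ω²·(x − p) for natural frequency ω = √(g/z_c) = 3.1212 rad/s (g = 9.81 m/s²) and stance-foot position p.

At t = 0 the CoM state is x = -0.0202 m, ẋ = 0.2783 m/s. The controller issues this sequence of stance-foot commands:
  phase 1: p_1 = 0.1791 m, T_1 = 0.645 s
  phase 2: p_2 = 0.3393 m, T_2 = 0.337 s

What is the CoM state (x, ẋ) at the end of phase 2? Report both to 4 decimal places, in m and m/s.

phase 1: p=0.1791, T=0.645, ωT=2.013174, cosh=3.810304, sinh=3.676740; start (x,ẋ)=(-0.020200, 0.278300) → end (x,ẋ)=(-0.252459, -1.226727)
phase 2: p=0.3393, T=0.337, ωT=1.051844, cosh=1.606110, sinh=1.256817; start (x,ẋ)=(-0.252459, -1.226727) → end (x,ẋ)=(-1.105098, -4.291598)

x = -1.1051, ẋ = -4.2916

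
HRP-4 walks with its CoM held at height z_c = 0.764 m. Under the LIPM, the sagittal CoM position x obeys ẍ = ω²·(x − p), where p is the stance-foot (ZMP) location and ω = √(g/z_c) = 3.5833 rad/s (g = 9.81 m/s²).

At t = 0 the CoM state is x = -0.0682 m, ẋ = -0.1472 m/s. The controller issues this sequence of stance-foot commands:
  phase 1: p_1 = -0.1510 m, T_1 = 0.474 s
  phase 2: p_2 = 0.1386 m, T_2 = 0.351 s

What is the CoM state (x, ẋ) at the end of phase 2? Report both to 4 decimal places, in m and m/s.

x = -0.0076, ẋ = -0.2521

phase 1: p=-0.1510, T=0.474, ωT=1.698484, cosh=2.824308, sinh=2.641348; start (x,ẋ)=(-0.068200, -0.147200) → end (x,ẋ)=(-0.025652, 0.367942)
phase 2: p=0.1386, T=0.351, ωT=1.257738, cosh=1.900877, sinh=1.616580; start (x,ẋ)=(-0.025652, 0.367942) → end (x,ẋ)=(-0.007629, -0.252050)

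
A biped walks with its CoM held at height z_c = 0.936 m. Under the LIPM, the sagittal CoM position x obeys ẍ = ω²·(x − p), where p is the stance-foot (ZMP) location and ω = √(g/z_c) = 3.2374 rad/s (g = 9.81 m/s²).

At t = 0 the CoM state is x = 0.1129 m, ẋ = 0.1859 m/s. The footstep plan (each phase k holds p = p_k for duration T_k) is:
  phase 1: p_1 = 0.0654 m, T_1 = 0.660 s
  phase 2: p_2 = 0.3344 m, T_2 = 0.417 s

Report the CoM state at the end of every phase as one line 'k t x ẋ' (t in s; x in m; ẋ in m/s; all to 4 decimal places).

phase 1: p=0.0654, T=0.660, ωT=2.136684, cosh=4.294673, sinh=4.176627; start (x,ẋ)=(0.112900, 0.185900) → end (x,ẋ)=(0.509230, 1.440647)
phase 2: p=0.3344, T=0.417, ωT=1.349996, cosh=2.058325, sinh=1.799084; start (x,ẋ)=(0.509230, 1.440647) → end (x,ẋ)=(1.494851, 3.983591)

1 0.6600 0.5092 1.4406
2 1.0770 1.4949 3.9836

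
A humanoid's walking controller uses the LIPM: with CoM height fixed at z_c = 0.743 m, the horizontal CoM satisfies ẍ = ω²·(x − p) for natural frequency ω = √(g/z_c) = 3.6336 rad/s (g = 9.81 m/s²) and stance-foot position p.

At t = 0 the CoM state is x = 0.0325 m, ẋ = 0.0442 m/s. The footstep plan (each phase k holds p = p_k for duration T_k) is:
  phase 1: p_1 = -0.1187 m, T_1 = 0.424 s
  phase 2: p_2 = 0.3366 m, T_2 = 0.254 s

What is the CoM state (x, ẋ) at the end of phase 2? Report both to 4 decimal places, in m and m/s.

phase 1: p=-0.1187, T=0.424, ωT=1.540646, cosh=2.440925, sinh=2.226682; start (x,ẋ)=(0.032500, 0.044200) → end (x,ẋ)=(0.277454, 1.331229)
phase 2: p=0.3366, T=0.254, ωT=0.922934, cosh=1.457008, sinh=1.059657; start (x,ẋ)=(0.277454, 1.331229) → end (x,ẋ)=(0.638646, 1.711876)

x = 0.6386, ẋ = 1.7119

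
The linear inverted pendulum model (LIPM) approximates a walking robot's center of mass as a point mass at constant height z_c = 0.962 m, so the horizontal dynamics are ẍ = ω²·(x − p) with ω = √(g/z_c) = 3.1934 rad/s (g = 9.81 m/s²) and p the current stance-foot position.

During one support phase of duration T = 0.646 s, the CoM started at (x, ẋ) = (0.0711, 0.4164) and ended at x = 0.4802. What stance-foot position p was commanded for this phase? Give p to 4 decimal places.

ωT = 3.1934·0.646 = 2.062936; cosh(ωT) = 3.998061, sinh(ωT) = 3.870981
x(T) = p + (x₀−p)·cosh(ωT) + (ẋ₀/ω)·sinh(ωT) ⇒ p·(1 − cosh) = x(T) − x₀·cosh − (ẋ₀/ω)·sinh
numerator   = 0.4802 − (0.0711)·3.998061 − (0.4164/3.1934)·3.870981 = -0.308815
denominator = 1 − 3.998061 = -2.998061
p = -0.308815 / -2.998061 = 0.1030

p = 0.1030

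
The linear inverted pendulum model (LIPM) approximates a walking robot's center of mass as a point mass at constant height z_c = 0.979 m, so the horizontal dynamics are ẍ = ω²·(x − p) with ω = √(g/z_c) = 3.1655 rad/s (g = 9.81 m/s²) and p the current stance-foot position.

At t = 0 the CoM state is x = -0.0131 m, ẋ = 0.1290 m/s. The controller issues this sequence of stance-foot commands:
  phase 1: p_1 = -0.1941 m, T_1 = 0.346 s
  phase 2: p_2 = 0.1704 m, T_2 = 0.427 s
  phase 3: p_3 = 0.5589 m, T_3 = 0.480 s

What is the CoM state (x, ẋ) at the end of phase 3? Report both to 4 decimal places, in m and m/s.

x = 2.2553, ẋ = 5.6959

phase 1: p=-0.1941, T=0.346, ωT=1.095263, cosh=1.662210, sinh=1.327759; start (x,ẋ)=(-0.013100, 0.129000) → end (x,ẋ)=(0.160869, 0.975172)
phase 2: p=0.1704, T=0.427, ωT=1.351669, cosh=2.061338, sinh=1.802529; start (x,ẋ)=(0.160869, 0.975172) → end (x,ẋ)=(0.706044, 1.955773)
phase 3: p=0.5589, T=0.480, ωT=1.519440, cosh=2.394250, sinh=2.175416; start (x,ẋ)=(0.706044, 1.955773) → end (x,ẋ)=(2.255260, 5.695888)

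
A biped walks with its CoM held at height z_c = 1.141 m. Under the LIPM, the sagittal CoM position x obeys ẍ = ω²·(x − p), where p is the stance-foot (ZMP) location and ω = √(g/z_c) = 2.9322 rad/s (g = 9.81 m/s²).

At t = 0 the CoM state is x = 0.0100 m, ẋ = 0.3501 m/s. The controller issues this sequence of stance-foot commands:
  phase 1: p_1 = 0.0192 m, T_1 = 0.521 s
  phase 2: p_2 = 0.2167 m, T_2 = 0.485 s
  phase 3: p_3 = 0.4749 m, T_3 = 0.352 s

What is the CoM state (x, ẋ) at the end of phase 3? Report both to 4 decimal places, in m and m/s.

phase 1: p=0.0192, T=0.521, ωT=1.527676, cosh=2.412249, sinh=2.195209; start (x,ẋ)=(0.010000, 0.350100) → end (x,ẋ)=(0.259112, 0.785310)
phase 2: p=0.2167, T=0.485, ωT=1.422117, cosh=2.193545, sinh=1.952343; start (x,ẋ)=(0.259112, 0.785310) → end (x,ẋ)=(0.832614, 1.965405)
phase 3: p=0.4749, T=0.352, ωT=1.032134, cosh=1.581648, sinh=1.225403; start (x,ẋ)=(0.832614, 1.965405) → end (x,ẋ)=(1.862045, 4.393891)

x = 1.8620, ẋ = 4.3939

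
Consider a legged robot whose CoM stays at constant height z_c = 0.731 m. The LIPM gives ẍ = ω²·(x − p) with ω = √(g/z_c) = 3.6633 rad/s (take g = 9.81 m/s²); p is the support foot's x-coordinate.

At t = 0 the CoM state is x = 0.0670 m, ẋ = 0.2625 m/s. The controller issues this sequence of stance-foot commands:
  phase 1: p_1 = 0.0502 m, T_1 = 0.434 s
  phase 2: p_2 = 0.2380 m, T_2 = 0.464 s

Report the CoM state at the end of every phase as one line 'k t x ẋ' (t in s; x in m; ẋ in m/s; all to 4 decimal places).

1 0.4340 0.2615 0.8149
2 0.8980 0.8927 2.5317

phase 1: p=0.0502, T=0.434, ωT=1.589872, cosh=2.553537, sinh=2.349585; start (x,ẋ)=(0.067000, 0.262500) → end (x,ẋ)=(0.261463, 0.814905)
phase 2: p=0.2380, T=0.464, ωT=1.699771, cosh=2.827710, sinh=2.644985; start (x,ẋ)=(0.261463, 0.814905) → end (x,ẋ)=(0.892726, 2.531657)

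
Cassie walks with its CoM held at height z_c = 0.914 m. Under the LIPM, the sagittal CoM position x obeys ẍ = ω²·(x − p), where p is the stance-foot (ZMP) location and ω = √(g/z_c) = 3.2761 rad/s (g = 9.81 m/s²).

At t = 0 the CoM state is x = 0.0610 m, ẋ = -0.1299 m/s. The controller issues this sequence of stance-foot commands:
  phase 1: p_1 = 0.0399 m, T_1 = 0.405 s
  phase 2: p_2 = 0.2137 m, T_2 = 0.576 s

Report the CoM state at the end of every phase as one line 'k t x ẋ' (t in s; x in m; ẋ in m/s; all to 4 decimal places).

phase 1: p=0.0399, T=0.405, ωT=1.326821, cosh=2.017180, sinh=1.751861; start (x,ẋ)=(0.061000, -0.129900) → end (x,ẋ)=(0.013000, -0.140933)
phase 2: p=0.2137, T=0.576, ωT=1.887034, cosh=3.375641, sinh=3.224121; start (x,ẋ)=(0.013000, -0.140933) → end (x,ẋ)=(-0.602489, -2.595644)

1 0.4050 0.0130 -0.1409
2 0.9810 -0.6025 -2.5956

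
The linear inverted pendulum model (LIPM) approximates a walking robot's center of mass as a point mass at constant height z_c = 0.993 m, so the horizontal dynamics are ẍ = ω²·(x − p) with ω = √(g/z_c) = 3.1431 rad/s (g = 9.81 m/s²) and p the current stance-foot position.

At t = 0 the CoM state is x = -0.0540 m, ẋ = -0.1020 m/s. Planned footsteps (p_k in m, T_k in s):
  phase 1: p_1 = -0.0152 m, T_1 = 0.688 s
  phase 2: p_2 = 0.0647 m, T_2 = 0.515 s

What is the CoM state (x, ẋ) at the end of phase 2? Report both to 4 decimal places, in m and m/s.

phase 1: p=-0.0152, T=0.688, ωT=2.162453, cosh=4.403737, sinh=4.288695; start (x,ẋ)=(-0.054000, -0.102000) → end (x,ẋ)=(-0.325242, -0.972197)
phase 2: p=0.0647, T=0.515, ωT=1.618696, cosh=2.622332, sinh=2.424176; start (x,ẋ)=(-0.325242, -0.972197) → end (x,ẋ)=(-1.707683, -5.520558)

x = -1.7077, ẋ = -5.5206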